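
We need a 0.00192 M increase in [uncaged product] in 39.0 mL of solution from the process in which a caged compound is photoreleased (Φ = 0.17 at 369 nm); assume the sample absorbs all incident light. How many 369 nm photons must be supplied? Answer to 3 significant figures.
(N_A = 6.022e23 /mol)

Product: (0.00192 M)(0.039 L) = 7.488e-5 mol.
Photons that must be absorbed: 7.488e-5 / 0.17 = 4.405e-4 mol.
Photon count: 4.405e-4 × 6.022e23 = 2.65e20.

2.65e20 photons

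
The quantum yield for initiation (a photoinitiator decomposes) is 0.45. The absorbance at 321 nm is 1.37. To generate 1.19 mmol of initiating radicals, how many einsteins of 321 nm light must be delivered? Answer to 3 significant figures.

Product: 1.19 mmol = 0.00119 mol.
Photons that must be absorbed: 0.00119 / 0.45 = 0.002644 mol.
Fraction absorbed: 1 − 10^(−1.37) = 0.9573.
Incident photons needed: 0.002644 / 0.9573 = 0.002762 mol.

0.00276 einstein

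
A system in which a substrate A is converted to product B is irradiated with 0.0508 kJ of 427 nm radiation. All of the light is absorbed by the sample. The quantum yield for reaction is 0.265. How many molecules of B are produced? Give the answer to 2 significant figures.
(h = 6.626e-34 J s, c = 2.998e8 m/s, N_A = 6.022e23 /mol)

Photon energy at 427 nm: hc/λ = (6.626e-34)(2.998e8)/(427e-9) = 4.652e-19 J.
Incident energy: 0.0508 kJ = 50.8 J.
Photons incident: 50.8 / 4.652e-19 = 1.092e20, i.e. 1.092e20/6.022e23 = 1.813e-4 mol.
Product: Φ × n_abs = 0.265 × 1.813e-4 = 4.804e-5 mol.
As a count: 4.804e-5 × 6.022e23 = 2.9e19.

2.9e19 molecules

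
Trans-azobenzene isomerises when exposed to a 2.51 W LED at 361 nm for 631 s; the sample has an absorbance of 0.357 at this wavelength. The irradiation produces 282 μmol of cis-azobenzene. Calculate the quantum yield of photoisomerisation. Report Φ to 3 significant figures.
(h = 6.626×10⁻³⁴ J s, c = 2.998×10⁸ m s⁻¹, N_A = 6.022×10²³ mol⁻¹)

Product: 282 μmol = 2.82×10⁻⁴ mol.
Photon energy at 361 nm: hc/λ = (6.626×10⁻³⁴)(2.998×10⁸)/(361×10⁻⁹) = 5.503×10⁻¹⁹ J.
Energy delivered: (2.51 W)(631 s) = 1584 J.
Photons incident: 1584 / 5.503×10⁻¹⁹ = 2.878×10²¹, i.e. 2.878×10²¹/6.022×10²³ = 0.004779 mol.
Fraction absorbed: 1 − 10^(−0.357) = 0.5605.
Photons absorbed: 0.5605 × 0.004779 = 0.002679 mol.
Φ = 2.82×10⁻⁴ mol / 0.002679 mol photons = 0.105.

Φ = 0.105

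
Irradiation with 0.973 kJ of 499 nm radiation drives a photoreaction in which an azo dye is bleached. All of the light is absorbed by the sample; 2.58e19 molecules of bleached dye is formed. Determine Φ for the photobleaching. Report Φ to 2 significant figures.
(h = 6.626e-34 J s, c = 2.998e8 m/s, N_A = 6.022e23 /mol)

Product: 2.58e19 / 6.022e23 = 4.284e-5 mol.
Photon energy at 499 nm: hc/λ = (6.626e-34)(2.998e8)/(499e-9) = 3.981e-19 J.
Incident energy: 0.973 kJ = 973 J.
Photons incident: 973 / 3.981e-19 = 2.444e21, i.e. 2.444e21/6.022e23 = 0.004058 mol.
Φ = 4.284e-5 mol / 0.004058 mol photons = 0.011.

Φ = 0.011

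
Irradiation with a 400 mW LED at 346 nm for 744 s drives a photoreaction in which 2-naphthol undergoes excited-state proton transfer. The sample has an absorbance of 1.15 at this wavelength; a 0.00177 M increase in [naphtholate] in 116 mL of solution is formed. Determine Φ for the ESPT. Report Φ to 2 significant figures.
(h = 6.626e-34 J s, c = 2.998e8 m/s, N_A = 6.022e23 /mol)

Φ = 0.26

Product: (0.00177 M)(0.116 L) = 2.053e-4 mol.
Photon energy at 346 nm: hc/λ = (6.626e-34)(2.998e8)/(346e-9) = 5.741e-19 J.
Energy delivered: (400 mW)(744 s) = 297.6 J.
Photons incident: 297.6 / 5.741e-19 = 5.184e20, i.e. 5.184e20/6.022e23 = 8.608e-4 mol.
Fraction absorbed: 1 − 10^(−1.15) = 0.9292.
Photons absorbed: 0.9292 × 8.608e-4 = 7.999e-4 mol.
Φ = 2.053e-4 mol / 7.999e-4 mol photons = 0.26.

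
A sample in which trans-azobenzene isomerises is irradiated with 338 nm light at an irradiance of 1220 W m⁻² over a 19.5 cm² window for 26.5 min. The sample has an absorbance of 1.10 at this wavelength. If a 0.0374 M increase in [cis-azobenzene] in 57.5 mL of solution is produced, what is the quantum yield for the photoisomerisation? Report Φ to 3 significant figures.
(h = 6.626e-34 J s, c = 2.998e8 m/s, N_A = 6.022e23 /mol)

Product: (0.0374 M)(0.0575 L) = 0.002151 mol.
Photon energy at 338 nm: hc/λ = (6.626e-34)(2.998e8)/(338e-9) = 5.877e-19 J.
Energy delivered: (1220 W m⁻²)(19.5e-4 m²)(1590 s) = 3783 J.
Photons incident: 3783 / 5.877e-19 = 6.437e21, i.e. 6.437e21/6.022e23 = 0.01069 mol.
Fraction absorbed: 1 − 10^(−1.10) = 0.9206.
Photons absorbed: 0.9206 × 0.01069 = 0.009841 mol.
Φ = 0.002151 mol / 0.009841 mol photons = 0.219.

Φ = 0.219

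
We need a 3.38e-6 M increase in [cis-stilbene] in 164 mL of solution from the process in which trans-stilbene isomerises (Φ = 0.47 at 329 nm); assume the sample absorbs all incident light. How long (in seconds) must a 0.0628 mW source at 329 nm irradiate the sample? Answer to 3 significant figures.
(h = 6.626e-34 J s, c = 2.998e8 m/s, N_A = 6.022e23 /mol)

Product: (3.38e-6 M)(0.164 L) = 5.543e-7 mol.
Photons that must be absorbed: 5.543e-7 / 0.47 = 1.179e-6 mol.
Photon energy: hc/λ = 6.038e-19 J; per mole, 3.636e5 J mol⁻¹.
Energy required: 1.179e-6 × 3.636e5 = 0.4287 J.
Time: 0.4287 J / 6.28e-05 W = 6830 s.

t ≈ 6830 s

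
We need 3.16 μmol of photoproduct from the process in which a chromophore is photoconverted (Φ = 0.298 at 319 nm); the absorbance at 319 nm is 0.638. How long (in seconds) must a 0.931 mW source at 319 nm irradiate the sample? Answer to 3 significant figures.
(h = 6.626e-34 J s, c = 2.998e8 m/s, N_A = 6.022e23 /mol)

t ≈ 5550 s

Product: 3.16 μmol = 3.16e-6 mol.
Photons that must be absorbed: 3.16e-6 / 0.298 = 1.060e-5 mol.
Fraction absorbed: 1 − 10^(−0.638) = 0.7699.
Incident photons needed: 1.060e-5 / 0.7699 = 1.377e-5 mol.
Photon energy: hc/λ = 6.227e-19 J; per mole, 3.750e5 J mol⁻¹.
Energy required: 1.377e-5 × 3.750e5 = 5.164 J.
Time: 5.164 J / 0.000931 W = 5550 s.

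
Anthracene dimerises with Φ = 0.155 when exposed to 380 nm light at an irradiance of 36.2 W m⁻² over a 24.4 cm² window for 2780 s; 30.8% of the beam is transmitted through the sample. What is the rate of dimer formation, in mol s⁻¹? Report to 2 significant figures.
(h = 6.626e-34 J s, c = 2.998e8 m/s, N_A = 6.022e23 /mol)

3.0e-8 mol s⁻¹

Photon energy at 380 nm: hc/λ = (6.626e-34)(2.998e8)/(380e-9) = 5.228e-19 J.
Energy delivered: (36.2 W m⁻²)(24.4e-4 m²)(2780 s) = 245.6 J.
Photons incident: 245.6 / 5.228e-19 = 4.698e20, i.e. 4.698e20/6.022e23 = 7.801e-4 mol.
Fraction absorbed: 1 − 30.8/100 = 0.6920.
Photons absorbed: 0.6920 × 7.801e-4 = 5.398e-4 mol.
Product formed: 0.155 × 5.398e-4 = 8.367e-5 mol.
Rate: 8.367e-5 / 2780 s = 3.0e-8 mol s⁻¹.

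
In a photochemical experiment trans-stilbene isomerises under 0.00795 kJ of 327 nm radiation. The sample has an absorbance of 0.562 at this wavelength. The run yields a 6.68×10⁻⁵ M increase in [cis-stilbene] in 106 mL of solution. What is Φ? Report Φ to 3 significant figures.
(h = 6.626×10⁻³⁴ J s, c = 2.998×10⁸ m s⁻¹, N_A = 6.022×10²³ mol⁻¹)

Φ = 0.449

Product: (6.68×10⁻⁵ M)(0.106 L) = 7.081×10⁻⁶ mol.
Photon energy at 327 nm: hc/λ = (6.626×10⁻³⁴)(2.998×10⁸)/(327×10⁻⁹) = 6.075×10⁻¹⁹ J.
Incident energy: 0.00795 kJ = 7.95 J.
Photons incident: 7.95 / 6.075×10⁻¹⁹ = 1.309×10¹⁹, i.e. 1.309×10¹⁹/6.022×10²³ = 2.174×10⁻⁵ mol.
Fraction absorbed: 1 − 10^(−0.562) = 0.7258.
Photons absorbed: 0.7258 × 2.174×10⁻⁵ = 1.578×10⁻⁵ mol.
Φ = 7.081×10⁻⁶ mol / 1.578×10⁻⁵ mol photons = 0.449.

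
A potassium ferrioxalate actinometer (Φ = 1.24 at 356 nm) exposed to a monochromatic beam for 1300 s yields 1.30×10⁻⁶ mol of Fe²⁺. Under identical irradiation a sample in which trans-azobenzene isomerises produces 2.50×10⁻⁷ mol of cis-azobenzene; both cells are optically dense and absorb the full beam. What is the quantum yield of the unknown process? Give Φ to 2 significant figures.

Φ = 0.24

Photons absorbed by the actinometer: 1.30×10⁻⁶ / 1.24 = 1.048×10⁻⁶ mol.
Φ(unknown) = 2.50×10⁻⁷ / 1.048×10⁻⁶ = 0.24.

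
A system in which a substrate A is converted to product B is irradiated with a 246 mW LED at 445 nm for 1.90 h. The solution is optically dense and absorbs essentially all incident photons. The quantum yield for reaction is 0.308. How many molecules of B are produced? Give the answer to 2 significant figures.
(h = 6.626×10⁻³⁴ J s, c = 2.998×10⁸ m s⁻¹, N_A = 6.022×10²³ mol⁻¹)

1.2×10²¹ molecules

Photon energy at 445 nm: hc/λ = (6.626×10⁻³⁴)(2.998×10⁸)/(445×10⁻⁹) = 4.464×10⁻¹⁹ J.
Energy delivered: (246 mW)(6840 s) = 1683 J.
Photons incident: 1683 / 4.464×10⁻¹⁹ = 3.770×10²¹, i.e. 3.770×10²¹/6.022×10²³ = 0.006260 mol.
Product: Φ × n_abs = 0.308 × 0.006260 = 0.001928 mol.
As a count: 0.001928 × 6.022×10²³ = 1.2×10²¹.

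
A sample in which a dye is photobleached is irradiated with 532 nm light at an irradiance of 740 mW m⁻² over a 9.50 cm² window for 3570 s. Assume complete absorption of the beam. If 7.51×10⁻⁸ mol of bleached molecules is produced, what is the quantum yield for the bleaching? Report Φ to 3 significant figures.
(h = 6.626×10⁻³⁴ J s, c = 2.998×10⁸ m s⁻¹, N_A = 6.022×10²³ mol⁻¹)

Φ = 0.00673

Photon energy at 532 nm: hc/λ = (6.626×10⁻³⁴)(2.998×10⁸)/(532×10⁻⁹) = 3.734×10⁻¹⁹ J.
Energy delivered: (740 mW m⁻²)(9.50×10⁻⁴ m²)(3570 s) = 2.510 J.
Photons incident: 2.510 / 3.734×10⁻¹⁹ = 6.722×10¹⁸, i.e. 6.722×10¹⁸/6.022×10²³ = 1.116×10⁻⁵ mol.
Φ = 7.51×10⁻⁸ mol / 1.116×10⁻⁵ mol photons = 0.00673.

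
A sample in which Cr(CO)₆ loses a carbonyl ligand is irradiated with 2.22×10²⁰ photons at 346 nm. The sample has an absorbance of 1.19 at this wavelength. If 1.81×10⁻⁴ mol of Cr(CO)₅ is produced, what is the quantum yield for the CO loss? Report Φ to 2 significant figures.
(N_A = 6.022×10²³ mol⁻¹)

Φ = 0.52

Moles of photons: 2.22×10²⁰ / 6.022×10²³ = 3.686×10⁻⁴ mol.
Fraction absorbed: 1 − 10^(−1.19) = 0.9354.
Photons absorbed: 0.9354 × 3.686×10⁻⁴ = 3.448×10⁻⁴ mol.
Φ = 1.81×10⁻⁴ mol / 3.448×10⁻⁴ mol photons = 0.52.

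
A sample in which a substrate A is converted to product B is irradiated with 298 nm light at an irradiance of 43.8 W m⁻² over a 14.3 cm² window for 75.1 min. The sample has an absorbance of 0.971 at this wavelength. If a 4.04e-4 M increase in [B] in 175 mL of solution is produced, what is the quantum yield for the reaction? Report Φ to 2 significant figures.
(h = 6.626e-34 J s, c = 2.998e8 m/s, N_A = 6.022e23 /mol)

Product: (4.04e-4 M)(0.175 L) = 7.070e-5 mol.
Photon energy at 298 nm: hc/λ = (6.626e-34)(2.998e8)/(298e-9) = 6.666e-19 J.
Energy delivered: (43.8 W m⁻²)(14.3e-4 m²)(4506 s) = 282.2 J.
Photons incident: 282.2 / 6.666e-19 = 4.233e20, i.e. 4.233e20/6.022e23 = 7.029e-4 mol.
Fraction absorbed: 1 − 10^(−0.971) = 0.8931.
Photons absorbed: 0.8931 × 7.029e-4 = 6.278e-4 mol.
Φ = 7.070e-5 mol / 6.278e-4 mol photons = 0.11.

Φ = 0.11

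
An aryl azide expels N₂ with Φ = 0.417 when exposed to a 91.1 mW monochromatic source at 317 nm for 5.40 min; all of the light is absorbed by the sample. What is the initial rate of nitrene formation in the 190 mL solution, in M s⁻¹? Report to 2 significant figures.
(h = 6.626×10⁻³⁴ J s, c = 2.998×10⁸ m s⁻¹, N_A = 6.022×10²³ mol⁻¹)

Photon energy at 317 nm: hc/λ = (6.626×10⁻³⁴)(2.998×10⁸)/(317×10⁻⁹) = 6.266×10⁻¹⁹ J.
Energy delivered: (91.1 mW)(324 s) = 29.52 J.
Photons incident: 29.52 / 6.266×10⁻¹⁹ = 4.711×10¹⁹, i.e. 4.711×10¹⁹/6.022×10²³ = 7.823×10⁻⁵ mol.
Product formed: 0.417 × 7.823×10⁻⁵ = 3.262×10⁻⁵ mol.
Rate: 3.262×10⁻⁵ mol / (324 s × 0.19 L) = 5.3×10⁻⁷ M s⁻¹.

5.3×10⁻⁷ M s⁻¹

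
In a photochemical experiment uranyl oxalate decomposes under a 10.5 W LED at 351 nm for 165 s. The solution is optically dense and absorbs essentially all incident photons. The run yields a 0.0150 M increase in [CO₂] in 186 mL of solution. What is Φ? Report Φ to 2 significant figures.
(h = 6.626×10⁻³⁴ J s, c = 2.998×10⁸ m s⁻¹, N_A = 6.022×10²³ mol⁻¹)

Φ = 0.55

Product: (0.0150 M)(0.186 L) = 0.002790 mol.
Photon energy at 351 nm: hc/λ = (6.626×10⁻³⁴)(2.998×10⁸)/(351×10⁻⁹) = 5.659×10⁻¹⁹ J.
Energy delivered: (10.5 W)(165 s) = 1733 J.
Photons incident: 1733 / 5.659×10⁻¹⁹ = 3.062×10²¹, i.e. 3.062×10²¹/6.022×10²³ = 0.005085 mol.
Φ = 0.002790 mol / 0.005085 mol photons = 0.55.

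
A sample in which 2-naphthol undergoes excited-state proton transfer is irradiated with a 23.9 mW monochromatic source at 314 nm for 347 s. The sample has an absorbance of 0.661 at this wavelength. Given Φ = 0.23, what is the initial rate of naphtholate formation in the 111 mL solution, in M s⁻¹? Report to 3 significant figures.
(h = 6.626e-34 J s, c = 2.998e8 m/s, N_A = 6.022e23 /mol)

1.02e-7 M s⁻¹

Photon energy at 314 nm: hc/λ = (6.626e-34)(2.998e8)/(314e-9) = 6.326e-19 J.
Energy delivered: (23.9 mW)(347 s) = 8.293 J.
Photons incident: 8.293 / 6.326e-19 = 1.311e19, i.e. 1.311e19/6.022e23 = 2.177e-5 mol.
Fraction absorbed: 1 − 10^(−0.661) = 0.7817.
Photons absorbed: 0.7817 × 2.177e-5 = 1.702e-5 mol.
Product formed: 0.23 × 1.702e-5 = 3.915e-6 mol.
Rate: 3.915e-6 mol / (347 s × 0.111 L) = 1.02e-7 M s⁻¹.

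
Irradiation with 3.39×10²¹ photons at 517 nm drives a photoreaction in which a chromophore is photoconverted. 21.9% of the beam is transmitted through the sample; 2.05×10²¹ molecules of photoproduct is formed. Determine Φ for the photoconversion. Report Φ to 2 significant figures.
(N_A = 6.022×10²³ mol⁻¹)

Product: 2.05×10²¹ / 6.022×10²³ = 0.003404 mol.
Moles of photons: 3.39×10²¹ / 6.022×10²³ = 0.005629 mol.
Fraction absorbed: 1 − 21.9/100 = 0.7810.
Photons absorbed: 0.7810 × 0.005629 = 0.004396 mol.
Φ = 0.003404 mol / 0.004396 mol photons = 0.77.

Φ = 0.77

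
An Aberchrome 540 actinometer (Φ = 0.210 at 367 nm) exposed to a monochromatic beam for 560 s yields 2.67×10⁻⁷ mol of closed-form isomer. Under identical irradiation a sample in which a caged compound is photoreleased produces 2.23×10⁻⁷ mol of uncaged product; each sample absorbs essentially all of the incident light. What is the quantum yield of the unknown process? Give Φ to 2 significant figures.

Φ = 0.18

Photons absorbed by the actinometer: 2.67×10⁻⁷ / 0.210 = 1.271×10⁻⁶ mol.
Φ(unknown) = 2.23×10⁻⁷ / 1.271×10⁻⁶ = 0.18.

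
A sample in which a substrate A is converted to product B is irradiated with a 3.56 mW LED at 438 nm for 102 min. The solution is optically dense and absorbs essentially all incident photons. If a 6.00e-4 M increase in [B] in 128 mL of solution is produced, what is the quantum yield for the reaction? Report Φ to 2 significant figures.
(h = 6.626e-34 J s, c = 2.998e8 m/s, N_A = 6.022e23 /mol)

Product: (6.00e-4 M)(0.128 L) = 7.680e-5 mol.
Photon energy at 438 nm: hc/λ = (6.626e-34)(2.998e8)/(438e-9) = 4.535e-19 J.
Energy delivered: (3.56 mW)(6120 s) = 21.79 J.
Photons incident: 21.79 / 4.535e-19 = 4.805e19, i.e. 4.805e19/6.022e23 = 7.979e-5 mol.
Φ = 7.680e-5 mol / 7.979e-5 mol photons = 0.96.

Φ = 0.96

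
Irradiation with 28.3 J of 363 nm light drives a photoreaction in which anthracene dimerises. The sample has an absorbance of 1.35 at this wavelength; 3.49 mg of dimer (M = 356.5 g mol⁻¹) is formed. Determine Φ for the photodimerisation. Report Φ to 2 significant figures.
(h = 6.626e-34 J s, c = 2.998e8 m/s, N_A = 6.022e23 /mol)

Φ = 0.12

Product: 3.49 mg / 356.5 g mol⁻¹ = 9.790e-6 mol.
Photon energy at 363 nm: hc/λ = (6.626e-34)(2.998e8)/(363e-9) = 5.472e-19 J.
Photons incident: 28.3 / 5.472e-19 = 5.172e19, i.e. 5.172e19/6.022e23 = 8.589e-5 mol.
Fraction absorbed: 1 − 10^(−1.35) = 0.9553.
Photons absorbed: 0.9553 × 8.589e-5 = 8.205e-5 mol.
Φ = 9.790e-6 mol / 8.205e-5 mol photons = 0.12.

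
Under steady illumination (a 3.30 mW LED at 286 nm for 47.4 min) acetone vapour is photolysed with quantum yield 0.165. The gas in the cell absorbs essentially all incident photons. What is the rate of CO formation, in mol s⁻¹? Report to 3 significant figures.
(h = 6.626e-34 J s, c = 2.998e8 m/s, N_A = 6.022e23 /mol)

1.30e-9 mol s⁻¹

Photon energy at 286 nm: hc/λ = (6.626e-34)(2.998e8)/(286e-9) = 6.946e-19 J.
Energy delivered: (3.30 mW)(2844 s) = 9.385 J.
Photons incident: 9.385 / 6.946e-19 = 1.351e19, i.e. 1.351e19/6.022e23 = 2.243e-5 mol.
Product formed: 0.165 × 2.243e-5 = 3.701e-6 mol.
Rate: 3.701e-6 / 2844 s = 1.30e-9 mol s⁻¹.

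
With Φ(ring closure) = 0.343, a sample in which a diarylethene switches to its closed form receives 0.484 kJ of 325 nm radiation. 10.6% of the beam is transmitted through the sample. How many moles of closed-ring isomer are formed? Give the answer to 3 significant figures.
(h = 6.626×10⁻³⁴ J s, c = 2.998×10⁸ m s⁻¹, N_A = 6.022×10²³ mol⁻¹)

4.03×10⁻⁴ mol

Photon energy at 325 nm: hc/λ = (6.626×10⁻³⁴)(2.998×10⁸)/(325×10⁻⁹) = 6.112×10⁻¹⁹ J.
Incident energy: 0.484 kJ = 484 J.
Photons incident: 484 / 6.112×10⁻¹⁹ = 7.919×10²⁰, i.e. 7.919×10²⁰/6.022×10²³ = 0.001315 mol.
Fraction absorbed: 1 − 10.6/100 = 0.8940.
Photons absorbed: 0.8940 × 0.001315 = 0.001176 mol.
Product: Φ × n_abs = 0.343 × 0.001176 = 4.034×10⁻⁴ mol.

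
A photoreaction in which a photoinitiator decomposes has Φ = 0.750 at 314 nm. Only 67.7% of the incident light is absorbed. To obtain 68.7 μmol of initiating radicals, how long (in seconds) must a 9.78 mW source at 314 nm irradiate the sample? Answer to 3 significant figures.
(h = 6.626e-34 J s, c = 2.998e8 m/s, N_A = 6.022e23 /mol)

Product: 68.7 μmol = 6.87e-5 mol.
Photons that must be absorbed: 6.87e-5 / 0.750 = 9.160e-5 mol.
Incident photons needed: 9.160e-5 / 0.677 = 1.353e-4 mol.
Photon energy: hc/λ = 6.326e-19 J; per mole, 3.810e5 J mol⁻¹.
Energy required: 1.353e-4 × 3.810e5 = 51.55 J.
Time: 51.55 J / 0.00978 W = 5270 s.

t ≈ 5270 s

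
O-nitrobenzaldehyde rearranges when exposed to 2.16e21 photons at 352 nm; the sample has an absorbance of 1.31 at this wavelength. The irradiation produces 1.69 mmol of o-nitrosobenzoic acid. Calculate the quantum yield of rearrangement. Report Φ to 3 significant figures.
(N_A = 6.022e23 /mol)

Φ = 0.495

Product: 1.69 mmol = 0.00169 mol.
Moles of photons: 2.16e21 / 6.022e23 = 0.003587 mol.
Fraction absorbed: 1 − 10^(−1.31) = 0.9510.
Photons absorbed: 0.9510 × 0.003587 = 0.003411 mol.
Φ = 0.00169 mol / 0.003411 mol photons = 0.495.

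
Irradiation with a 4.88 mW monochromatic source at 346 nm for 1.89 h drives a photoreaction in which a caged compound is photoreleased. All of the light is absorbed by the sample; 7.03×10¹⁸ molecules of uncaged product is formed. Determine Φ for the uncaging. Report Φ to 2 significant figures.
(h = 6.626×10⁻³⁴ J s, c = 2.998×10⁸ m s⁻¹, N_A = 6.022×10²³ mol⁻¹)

Φ = 0.12

Product: 7.03×10¹⁸ / 6.022×10²³ = 1.167×10⁻⁵ mol.
Photon energy at 346 nm: hc/λ = (6.626×10⁻³⁴)(2.998×10⁸)/(346×10⁻⁹) = 5.741×10⁻¹⁹ J.
Energy delivered: (4.88 mW)(6804 s) = 33.20 J.
Photons incident: 33.20 / 5.741×10⁻¹⁹ = 5.783×10¹⁹, i.e. 5.783×10¹⁹/6.022×10²³ = 9.603×10⁻⁵ mol.
Φ = 1.167×10⁻⁵ mol / 9.603×10⁻⁵ mol photons = 0.12.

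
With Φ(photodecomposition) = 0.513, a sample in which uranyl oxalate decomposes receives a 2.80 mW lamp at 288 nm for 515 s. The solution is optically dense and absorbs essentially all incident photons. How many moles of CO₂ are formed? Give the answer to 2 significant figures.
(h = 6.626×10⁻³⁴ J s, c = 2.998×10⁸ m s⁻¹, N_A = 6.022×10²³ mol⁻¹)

1.8×10⁻⁶ mol

Photon energy at 288 nm: hc/λ = (6.626×10⁻³⁴)(2.998×10⁸)/(288×10⁻⁹) = 6.897×10⁻¹⁹ J.
Energy delivered: (2.80 mW)(515 s) = 1.442 J.
Photons incident: 1.442 / 6.897×10⁻¹⁹ = 2.091×10¹⁸, i.e. 2.091×10¹⁸/6.022×10²³ = 3.472×10⁻⁶ mol.
Product: Φ × n_abs = 0.513 × 3.472×10⁻⁶ = 1.781×10⁻⁶ mol.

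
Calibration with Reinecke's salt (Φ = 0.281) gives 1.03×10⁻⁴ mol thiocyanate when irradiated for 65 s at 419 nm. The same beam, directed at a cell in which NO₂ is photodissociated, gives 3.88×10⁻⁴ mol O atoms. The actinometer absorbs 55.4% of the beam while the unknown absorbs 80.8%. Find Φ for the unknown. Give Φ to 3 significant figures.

Φ = 0.726

Photons absorbed by the actinometer: 1.03×10⁻⁴ / 0.281 = 3.665×10⁻⁴ mol.
Incident flux: 3.665×10⁻⁴ / 0.554 = 6.616×10⁻⁴ einstein.
Absorbed by unknown: 0.808 × 6.616×10⁻⁴ = 5.346×10⁻⁴ mol.
Φ(unknown) = 3.88×10⁻⁴ / 5.346×10⁻⁴ = 0.726.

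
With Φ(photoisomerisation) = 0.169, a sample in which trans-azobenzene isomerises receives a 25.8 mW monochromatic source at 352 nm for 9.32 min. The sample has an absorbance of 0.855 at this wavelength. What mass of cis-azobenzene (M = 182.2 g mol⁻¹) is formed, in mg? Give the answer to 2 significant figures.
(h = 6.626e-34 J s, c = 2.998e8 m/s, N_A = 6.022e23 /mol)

1.1 mg

Photon energy at 352 nm: hc/λ = (6.626e-34)(2.998e8)/(352e-9) = 5.643e-19 J.
Energy delivered: (25.8 mW)(559.2 s) = 14.43 J.
Photons incident: 14.43 / 5.643e-19 = 2.557e19, i.e. 2.557e19/6.022e23 = 4.246e-5 mol.
Fraction absorbed: 1 − 10^(−0.855) = 0.8604.
Photons absorbed: 0.8604 × 4.246e-5 = 3.653e-5 mol.
Product: Φ × n_abs = 0.169 × 3.653e-5 = 6.174e-6 mol.
Mass: 6.174e-6 × 182.2 = 0.001125 g = 1.1 mg.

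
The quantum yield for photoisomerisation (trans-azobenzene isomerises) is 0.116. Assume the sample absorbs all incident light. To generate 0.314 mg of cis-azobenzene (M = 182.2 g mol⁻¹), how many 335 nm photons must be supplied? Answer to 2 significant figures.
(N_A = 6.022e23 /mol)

8.9e18 photons

Product: 0.314 mg / 182.2 g mol⁻¹ = 1.723e-6 mol.
Photons that must be absorbed: 1.723e-6 / 0.116 = 1.485e-5 mol.
Photon count: 1.485e-5 × 6.022e23 = 8.9e18.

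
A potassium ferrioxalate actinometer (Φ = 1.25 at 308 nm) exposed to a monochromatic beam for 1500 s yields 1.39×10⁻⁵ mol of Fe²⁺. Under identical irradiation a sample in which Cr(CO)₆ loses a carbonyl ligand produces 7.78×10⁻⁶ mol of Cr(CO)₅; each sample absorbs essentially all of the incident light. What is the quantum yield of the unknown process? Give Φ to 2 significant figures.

Φ = 0.70

Photons absorbed by the actinometer: 1.39×10⁻⁵ / 1.25 = 1.112×10⁻⁵ mol.
Φ(unknown) = 7.78×10⁻⁶ / 1.112×10⁻⁵ = 0.70.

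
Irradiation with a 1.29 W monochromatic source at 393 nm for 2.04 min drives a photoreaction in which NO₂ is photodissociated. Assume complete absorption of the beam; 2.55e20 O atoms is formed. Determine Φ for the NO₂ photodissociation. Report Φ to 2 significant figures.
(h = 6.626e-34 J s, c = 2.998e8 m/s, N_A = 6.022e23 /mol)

Φ = 0.82

Product: 2.55e20 / 6.022e23 = 4.234e-4 mol.
Photon energy at 393 nm: hc/λ = (6.626e-34)(2.998e8)/(393e-9) = 5.055e-19 J.
Energy delivered: (1.29 W)(122.4 s) = 157.9 J.
Photons incident: 157.9 / 5.055e-19 = 3.124e20, i.e. 3.124e20/6.022e23 = 5.188e-4 mol.
Φ = 4.234e-4 mol / 5.188e-4 mol photons = 0.82.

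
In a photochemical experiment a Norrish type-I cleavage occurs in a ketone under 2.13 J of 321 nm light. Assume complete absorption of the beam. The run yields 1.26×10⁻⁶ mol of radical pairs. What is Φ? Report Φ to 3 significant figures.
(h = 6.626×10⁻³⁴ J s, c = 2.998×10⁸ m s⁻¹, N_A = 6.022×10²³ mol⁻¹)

Φ = 0.220

Photon energy at 321 nm: hc/λ = (6.626×10⁻³⁴)(2.998×10⁸)/(321×10⁻⁹) = 6.188×10⁻¹⁹ J.
Photons incident: 2.13 / 6.188×10⁻¹⁹ = 3.442×10¹⁸, i.e. 3.442×10¹⁸/6.022×10²³ = 5.716×10⁻⁶ mol.
Φ = 1.26×10⁻⁶ mol / 5.716×10⁻⁶ mol photons = 0.220.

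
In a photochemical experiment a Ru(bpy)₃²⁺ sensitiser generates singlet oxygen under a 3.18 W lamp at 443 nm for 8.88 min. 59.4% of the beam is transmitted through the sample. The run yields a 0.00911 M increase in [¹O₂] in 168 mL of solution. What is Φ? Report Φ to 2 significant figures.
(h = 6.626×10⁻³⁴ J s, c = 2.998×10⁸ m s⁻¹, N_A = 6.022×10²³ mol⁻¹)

Product: (0.00911 M)(0.168 L) = 0.001530 mol.
Photon energy at 443 nm: hc/λ = (6.626×10⁻³⁴)(2.998×10⁸)/(443×10⁻⁹) = 4.484×10⁻¹⁹ J.
Energy delivered: (3.18 W)(532.8 s) = 1694 J.
Photons incident: 1694 / 4.484×10⁻¹⁹ = 3.778×10²¹, i.e. 3.778×10²¹/6.022×10²³ = 0.006274 mol.
Fraction absorbed: 1 − 59.4/100 = 0.4060.
Photons absorbed: 0.4060 × 0.006274 = 0.002547 mol.
Φ = 0.001530 mol / 0.002547 mol photons = 0.60.

Φ = 0.60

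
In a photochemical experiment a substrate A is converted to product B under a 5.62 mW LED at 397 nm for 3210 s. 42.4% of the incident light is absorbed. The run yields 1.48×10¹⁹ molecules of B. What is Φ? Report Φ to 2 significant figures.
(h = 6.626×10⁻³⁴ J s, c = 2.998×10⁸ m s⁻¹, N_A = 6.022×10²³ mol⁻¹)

Φ = 0.97

Product: 1.48×10¹⁹ / 6.022×10²³ = 2.458×10⁻⁵ mol.
Photon energy at 397 nm: hc/λ = (6.626×10⁻³⁴)(2.998×10⁸)/(397×10⁻⁹) = 5.004×10⁻¹⁹ J.
Energy delivered: (5.62 mW)(3210 s) = 18.04 J.
Photons incident: 18.04 / 5.004×10⁻¹⁹ = 3.605×10¹⁹, i.e. 3.605×10¹⁹/6.022×10²³ = 5.986×10⁻⁵ mol.
Photons absorbed: 0.424 × 5.986×10⁻⁵ = 2.538×10⁻⁵ mol.
Φ = 2.458×10⁻⁵ mol / 2.538×10⁻⁵ mol photons = 0.97.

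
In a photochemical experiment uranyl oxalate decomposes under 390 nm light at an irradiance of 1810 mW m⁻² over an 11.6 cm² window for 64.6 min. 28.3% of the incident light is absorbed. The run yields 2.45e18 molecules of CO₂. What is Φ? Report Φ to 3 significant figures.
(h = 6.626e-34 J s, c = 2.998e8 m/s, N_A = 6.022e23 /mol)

Φ = 0.542

Product: 2.45e18 / 6.022e23 = 4.068e-6 mol.
Photon energy at 390 nm: hc/λ = (6.626e-34)(2.998e8)/(390e-9) = 5.094e-19 J.
Energy delivered: (1810 mW m⁻²)(11.6e-4 m²)(3876 s) = 8.138 J.
Photons incident: 8.138 / 5.094e-19 = 1.598e19, i.e. 1.598e19/6.022e23 = 2.654e-5 mol.
Photons absorbed: 0.283 × 2.654e-5 = 7.511e-6 mol.
Φ = 4.068e-6 mol / 7.511e-6 mol photons = 0.542.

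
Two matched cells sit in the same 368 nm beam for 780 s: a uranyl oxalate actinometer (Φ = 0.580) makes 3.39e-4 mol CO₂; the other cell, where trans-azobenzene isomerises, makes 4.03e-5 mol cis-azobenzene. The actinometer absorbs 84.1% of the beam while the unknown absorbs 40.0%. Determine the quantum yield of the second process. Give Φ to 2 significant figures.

Φ = 0.14

Photons absorbed by the actinometer: 3.39e-4 / 0.580 = 5.845e-4 mol.
Incident flux: 5.845e-4 / 0.841 = 6.950e-4 einstein.
Absorbed by unknown: 0.400 × 6.950e-4 = 2.780e-4 mol.
Φ(unknown) = 4.03e-5 / 2.780e-4 = 0.14.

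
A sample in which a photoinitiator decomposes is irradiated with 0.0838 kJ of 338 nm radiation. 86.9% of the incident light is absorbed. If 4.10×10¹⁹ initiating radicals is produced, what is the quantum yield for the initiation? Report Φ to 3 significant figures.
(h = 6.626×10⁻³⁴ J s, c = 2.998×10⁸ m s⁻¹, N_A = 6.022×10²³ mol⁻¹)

Product: 4.10×10¹⁹ / 6.022×10²³ = 6.808×10⁻⁵ mol.
Photon energy at 338 nm: hc/λ = (6.626×10⁻³⁴)(2.998×10⁸)/(338×10⁻⁹) = 5.877×10⁻¹⁹ J.
Incident energy: 0.0838 kJ = 83.8 J.
Photons incident: 83.8 / 5.877×10⁻¹⁹ = 1.426×10²⁰, i.e. 1.426×10²⁰/6.022×10²³ = 2.368×10⁻⁴ mol.
Photons absorbed: 0.869 × 2.368×10⁻⁴ = 2.058×10⁻⁴ mol.
Φ = 6.808×10⁻⁵ mol / 2.058×10⁻⁴ mol photons = 0.331.

Φ = 0.331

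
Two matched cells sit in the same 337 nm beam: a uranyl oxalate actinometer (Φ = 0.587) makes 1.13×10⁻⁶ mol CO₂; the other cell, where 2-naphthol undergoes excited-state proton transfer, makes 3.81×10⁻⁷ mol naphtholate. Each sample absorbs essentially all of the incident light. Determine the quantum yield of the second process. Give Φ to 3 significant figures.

Φ = 0.198

Photons absorbed by the actinometer: 1.13×10⁻⁶ / 0.587 = 1.925×10⁻⁶ mol.
Φ(unknown) = 3.81×10⁻⁷ / 1.925×10⁻⁶ = 0.198.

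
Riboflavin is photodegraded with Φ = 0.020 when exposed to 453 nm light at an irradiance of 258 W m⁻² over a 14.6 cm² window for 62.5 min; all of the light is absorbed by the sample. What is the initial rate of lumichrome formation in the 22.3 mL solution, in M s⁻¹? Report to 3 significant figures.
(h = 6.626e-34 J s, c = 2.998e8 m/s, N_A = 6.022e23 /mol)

Photon energy at 453 nm: hc/λ = (6.626e-34)(2.998e8)/(453e-9) = 4.385e-19 J.
Energy delivered: (258 W m⁻²)(14.6e-4 m²)(3750 s) = 1413 J.
Photons incident: 1413 / 4.385e-19 = 3.222e21, i.e. 3.222e21/6.022e23 = 0.005350 mol.
Product formed: 0.020 × 0.005350 = 1.070e-4 mol.
Rate: 1.070e-4 mol / (3750 s × 0.0223 L) = 1.28e-6 M s⁻¹.

1.28e-6 M s⁻¹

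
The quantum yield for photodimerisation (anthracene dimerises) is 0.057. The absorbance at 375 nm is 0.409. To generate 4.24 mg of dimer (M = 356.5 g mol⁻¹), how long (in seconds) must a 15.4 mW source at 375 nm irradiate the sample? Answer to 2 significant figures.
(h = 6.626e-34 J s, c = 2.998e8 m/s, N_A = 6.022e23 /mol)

Product: 4.24 mg / 356.5 g mol⁻¹ = 1.189e-5 mol.
Photons that must be absorbed: 1.189e-5 / 0.057 = 2.086e-4 mol.
Fraction absorbed: 1 − 10^(−0.409) = 0.6101.
Incident photons needed: 2.086e-4 / 0.6101 = 3.419e-4 mol.
Photon energy: hc/λ = 5.297e-19 J; per mole, 3.190e5 J mol⁻¹.
Energy required: 3.419e-4 × 3.190e5 = 109.1 J.
Time: 109.1 J / 0.0154 W = 7100 s.

t ≈ 7100 s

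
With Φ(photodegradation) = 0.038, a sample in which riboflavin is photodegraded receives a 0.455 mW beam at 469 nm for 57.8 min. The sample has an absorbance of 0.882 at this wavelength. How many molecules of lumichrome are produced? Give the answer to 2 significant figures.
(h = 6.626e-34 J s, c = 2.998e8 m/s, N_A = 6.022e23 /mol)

1.2e17 molecules

Photon energy at 469 nm: hc/λ = (6.626e-34)(2.998e8)/(469e-9) = 4.236e-19 J.
Energy delivered: (0.455 mW)(3468 s) = 1.578 J.
Photons incident: 1.578 / 4.236e-19 = 3.725e18, i.e. 3.725e18/6.022e23 = 6.186e-6 mol.
Fraction absorbed: 1 − 10^(−0.882) = 0.8688.
Photons absorbed: 0.8688 × 6.186e-6 = 5.374e-6 mol.
Product: Φ × n_abs = 0.038 × 5.374e-6 = 2.042e-7 mol.
As a count: 2.042e-7 × 6.022e23 = 1.2e17.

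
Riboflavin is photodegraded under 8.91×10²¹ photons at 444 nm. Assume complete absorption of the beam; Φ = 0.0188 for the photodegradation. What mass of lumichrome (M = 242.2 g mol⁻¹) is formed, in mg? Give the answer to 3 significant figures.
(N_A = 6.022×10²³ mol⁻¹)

67.4 mg

Moles of photons: 8.91×10²¹ / 6.022×10²³ = 0.01480 mol.
Product: Φ × n_abs = 0.0188 × 0.01480 = 2.782×10⁻⁴ mol.
Mass: 2.782×10⁻⁴ × 242.2 = 0.06738 g = 67.4 mg.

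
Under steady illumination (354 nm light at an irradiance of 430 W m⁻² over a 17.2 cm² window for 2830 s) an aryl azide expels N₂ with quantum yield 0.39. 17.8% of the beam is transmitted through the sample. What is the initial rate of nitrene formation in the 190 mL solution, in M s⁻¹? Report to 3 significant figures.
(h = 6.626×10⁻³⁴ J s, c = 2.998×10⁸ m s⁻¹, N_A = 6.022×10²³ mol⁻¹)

Photon energy at 354 nm: hc/λ = (6.626×10⁻³⁴)(2.998×10⁸)/(354×10⁻⁹) = 5.612×10⁻¹⁹ J.
Energy delivered: (430 W m⁻²)(17.2×10⁻⁴ m²)(2830 s) = 2093 J.
Photons incident: 2093 / 5.612×10⁻¹⁹ = 3.730×10²¹, i.e. 3.730×10²¹/6.022×10²³ = 0.006194 mol.
Fraction absorbed: 1 − 17.8/100 = 0.8220.
Photons absorbed: 0.8220 × 0.006194 = 0.005091 mol.
Product formed: 0.39 × 0.005091 = 0.001985 mol.
Rate: 0.001985 mol / (2830 s × 0.19 L) = 3.69×10⁻⁶ M s⁻¹.

3.69×10⁻⁶ M s⁻¹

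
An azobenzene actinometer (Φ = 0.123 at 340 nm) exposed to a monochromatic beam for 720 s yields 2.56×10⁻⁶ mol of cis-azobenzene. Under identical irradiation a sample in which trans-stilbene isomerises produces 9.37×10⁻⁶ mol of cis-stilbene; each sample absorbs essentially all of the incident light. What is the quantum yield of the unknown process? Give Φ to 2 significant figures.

Photons absorbed by the actinometer: 2.56×10⁻⁶ / 0.123 = 2.081×10⁻⁵ mol.
Φ(unknown) = 9.37×10⁻⁶ / 2.081×10⁻⁵ = 0.45.

Φ = 0.45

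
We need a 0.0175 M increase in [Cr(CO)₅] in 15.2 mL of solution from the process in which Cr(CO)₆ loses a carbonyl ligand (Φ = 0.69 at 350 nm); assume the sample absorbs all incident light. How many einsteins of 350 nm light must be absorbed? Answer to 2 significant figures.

Product: (0.0175 M)(0.0152 L) = 2.660×10⁻⁴ mol.
Photons that must be absorbed: 2.660×10⁻⁴ / 0.69 = 3.855×10⁻⁴ mol.

3.9×10⁻⁴ einstein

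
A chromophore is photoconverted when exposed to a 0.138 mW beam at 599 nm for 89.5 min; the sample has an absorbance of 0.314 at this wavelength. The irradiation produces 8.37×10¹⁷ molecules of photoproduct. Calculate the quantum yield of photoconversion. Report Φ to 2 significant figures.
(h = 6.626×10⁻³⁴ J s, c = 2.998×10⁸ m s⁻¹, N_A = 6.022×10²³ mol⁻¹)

Product: 8.37×10¹⁷ / 6.022×10²³ = 1.390×10⁻⁶ mol.
Photon energy at 599 nm: hc/λ = (6.626×10⁻³⁴)(2.998×10⁸)/(599×10⁻⁹) = 3.316×10⁻¹⁹ J.
Energy delivered: (0.138 mW)(5370 s) = 0.7411 J.
Photons incident: 0.7411 / 3.316×10⁻¹⁹ = 2.235×10¹⁸, i.e. 2.235×10¹⁸/6.022×10²³ = 3.711×10⁻⁶ mol.
Fraction absorbed: 1 − 10^(−0.314) = 0.5147.
Photons absorbed: 0.5147 × 3.711×10⁻⁶ = 1.910×10⁻⁶ mol.
Φ = 1.390×10⁻⁶ mol / 1.910×10⁻⁶ mol photons = 0.73.

Φ = 0.73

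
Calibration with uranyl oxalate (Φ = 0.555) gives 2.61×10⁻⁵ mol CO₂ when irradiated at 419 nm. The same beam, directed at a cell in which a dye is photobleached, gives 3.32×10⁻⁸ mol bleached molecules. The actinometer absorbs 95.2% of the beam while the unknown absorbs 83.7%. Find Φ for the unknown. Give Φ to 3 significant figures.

Φ = 8.03×10⁻⁴

Photons absorbed by the actinometer: 2.61×10⁻⁵ / 0.555 = 4.703×10⁻⁵ mol.
Incident flux: 4.703×10⁻⁵ / 0.952 = 4.940×10⁻⁵ einstein.
Absorbed by unknown: 0.837 × 4.940×10⁻⁵ = 4.135×10⁻⁵ mol.
Φ(unknown) = 3.32×10⁻⁸ / 4.135×10⁻⁵ = 8.03×10⁻⁴.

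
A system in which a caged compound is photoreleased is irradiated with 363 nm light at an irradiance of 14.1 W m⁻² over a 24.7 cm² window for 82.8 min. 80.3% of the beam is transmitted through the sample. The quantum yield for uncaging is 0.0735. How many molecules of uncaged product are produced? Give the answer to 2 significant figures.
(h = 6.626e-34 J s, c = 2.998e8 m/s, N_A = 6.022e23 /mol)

Photon energy at 363 nm: hc/λ = (6.626e-34)(2.998e8)/(363e-9) = 5.472e-19 J.
Energy delivered: (14.1 W m⁻²)(24.7e-4 m²)(4968 s) = 173.0 J.
Photons incident: 173.0 / 5.472e-19 = 3.162e20, i.e. 3.162e20/6.022e23 = 5.251e-4 mol.
Fraction absorbed: 1 − 80.3/100 = 0.1970.
Photons absorbed: 0.1970 × 5.251e-4 = 1.034e-4 mol.
Product: Φ × n_abs = 0.0735 × 1.034e-4 = 7.600e-6 mol.
As a count: 7.600e-6 × 6.022e23 = 4.6e18.

4.6e18 molecules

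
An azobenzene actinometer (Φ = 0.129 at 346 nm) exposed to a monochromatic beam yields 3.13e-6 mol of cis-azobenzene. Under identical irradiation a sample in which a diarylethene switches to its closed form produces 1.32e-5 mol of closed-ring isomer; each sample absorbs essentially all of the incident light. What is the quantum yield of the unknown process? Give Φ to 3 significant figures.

Photons absorbed by the actinometer: 3.13e-6 / 0.129 = 2.426e-5 mol.
Φ(unknown) = 1.32e-5 / 2.426e-5 = 0.544.

Φ = 0.544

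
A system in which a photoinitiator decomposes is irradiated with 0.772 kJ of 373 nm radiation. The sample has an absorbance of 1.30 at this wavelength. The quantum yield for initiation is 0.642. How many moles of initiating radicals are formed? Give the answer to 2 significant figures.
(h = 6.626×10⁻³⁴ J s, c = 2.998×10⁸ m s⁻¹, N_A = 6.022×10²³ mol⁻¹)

Photon energy at 373 nm: hc/λ = (6.626×10⁻³⁴)(2.998×10⁸)/(373×10⁻⁹) = 5.326×10⁻¹⁹ J.
Incident energy: 0.772 kJ = 772 J.
Photons incident: 772 / 5.326×10⁻¹⁹ = 1.449×10²¹, i.e. 1.449×10²¹/6.022×10²³ = 0.002406 mol.
Fraction absorbed: 1 − 10^(−1.30) = 0.9499.
Photons absorbed: 0.9499 × 0.002406 = 0.002285 mol.
Product: Φ × n_abs = 0.642 × 0.002285 = 0.001467 mol.

0.0015 mol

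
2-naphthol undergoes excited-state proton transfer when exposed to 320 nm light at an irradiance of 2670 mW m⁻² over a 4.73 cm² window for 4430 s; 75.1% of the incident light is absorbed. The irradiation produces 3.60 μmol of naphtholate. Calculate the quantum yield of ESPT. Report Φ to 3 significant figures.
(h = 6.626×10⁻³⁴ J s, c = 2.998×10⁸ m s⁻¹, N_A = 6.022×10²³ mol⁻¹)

Φ = 0.320

Product: 3.60 μmol = 3.60×10⁻⁶ mol.
Photon energy at 320 nm: hc/λ = (6.626×10⁻³⁴)(2.998×10⁸)/(320×10⁻⁹) = 6.208×10⁻¹⁹ J.
Energy delivered: (2670 mW m⁻²)(4.73×10⁻⁴ m²)(4430 s) = 5.595 J.
Photons incident: 5.595 / 6.208×10⁻¹⁹ = 9.013×10¹⁸, i.e. 9.013×10¹⁸/6.022×10²³ = 1.497×10⁻⁵ mol.
Photons absorbed: 0.751 × 1.497×10⁻⁵ = 1.124×10⁻⁵ mol.
Φ = 3.60×10⁻⁶ mol / 1.124×10⁻⁵ mol photons = 0.320.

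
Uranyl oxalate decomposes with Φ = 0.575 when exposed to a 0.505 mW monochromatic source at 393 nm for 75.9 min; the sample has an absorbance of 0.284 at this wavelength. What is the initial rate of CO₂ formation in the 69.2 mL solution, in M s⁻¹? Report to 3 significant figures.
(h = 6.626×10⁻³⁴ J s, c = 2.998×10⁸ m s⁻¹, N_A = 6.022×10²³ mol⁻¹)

Photon energy at 393 nm: hc/λ = (6.626×10⁻³⁴)(2.998×10⁸)/(393×10⁻⁹) = 5.055×10⁻¹⁹ J.
Energy delivered: (0.505 mW)(4554 s) = 2.300 J.
Photons incident: 2.300 / 5.055×10⁻¹⁹ = 4.550×10¹⁸, i.e. 4.550×10¹⁸/6.022×10²³ = 7.556×10⁻⁶ mol.
Fraction absorbed: 1 − 10^(−0.284) = 0.4800.
Photons absorbed: 0.4800 × 7.556×10⁻⁶ = 3.627×10⁻⁶ mol.
Product formed: 0.575 × 3.627×10⁻⁶ = 2.086×10⁻⁶ mol.
Rate: 2.086×10⁻⁶ mol / (4554 s × 0.0692 L) = 6.62×10⁻⁹ M s⁻¹.

6.62×10⁻⁹ M s⁻¹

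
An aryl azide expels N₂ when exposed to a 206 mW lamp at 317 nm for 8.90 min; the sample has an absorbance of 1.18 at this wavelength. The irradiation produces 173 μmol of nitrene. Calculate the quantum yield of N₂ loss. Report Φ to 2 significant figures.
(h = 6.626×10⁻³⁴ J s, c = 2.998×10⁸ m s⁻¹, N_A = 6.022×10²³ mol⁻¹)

Φ = 0.64

Product: 173 μmol = 1.73×10⁻⁴ mol.
Photon energy at 317 nm: hc/λ = (6.626×10⁻³⁴)(2.998×10⁸)/(317×10⁻⁹) = 6.266×10⁻¹⁹ J.
Energy delivered: (206 mW)(534 s) = 110.0 J.
Photons incident: 110.0 / 6.266×10⁻¹⁹ = 1.756×10²⁰, i.e. 1.756×10²⁰/6.022×10²³ = 2.916×10⁻⁴ mol.
Fraction absorbed: 1 − 10^(−1.18) = 0.9339.
Photons absorbed: 0.9339 × 2.916×10⁻⁴ = 2.723×10⁻⁴ mol.
Φ = 1.73×10⁻⁴ mol / 2.723×10⁻⁴ mol photons = 0.64.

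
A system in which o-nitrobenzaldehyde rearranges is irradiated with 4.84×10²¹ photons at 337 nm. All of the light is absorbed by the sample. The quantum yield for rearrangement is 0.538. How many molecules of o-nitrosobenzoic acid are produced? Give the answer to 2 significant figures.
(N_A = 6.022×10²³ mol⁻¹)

2.6×10²¹ molecules

Moles of photons: 4.84×10²¹ / 6.022×10²³ = 0.008037 mol.
Product: Φ × n_abs = 0.538 × 0.008037 = 0.004324 mol.
As a count: 0.004324 × 6.022×10²³ = 2.6×10²¹.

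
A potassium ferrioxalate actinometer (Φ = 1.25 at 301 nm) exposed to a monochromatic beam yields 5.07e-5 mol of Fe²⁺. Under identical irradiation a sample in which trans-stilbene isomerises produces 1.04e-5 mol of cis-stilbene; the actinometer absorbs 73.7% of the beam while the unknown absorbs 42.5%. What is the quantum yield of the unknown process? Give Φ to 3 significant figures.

Photons absorbed by the actinometer: 5.07e-5 / 1.25 = 4.056e-5 mol.
Incident flux: 4.056e-5 / 0.737 = 5.503e-5 einstein.
Absorbed by unknown: 0.425 × 5.503e-5 = 2.339e-5 mol.
Φ(unknown) = 1.04e-5 / 2.339e-5 = 0.445.

Φ = 0.445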